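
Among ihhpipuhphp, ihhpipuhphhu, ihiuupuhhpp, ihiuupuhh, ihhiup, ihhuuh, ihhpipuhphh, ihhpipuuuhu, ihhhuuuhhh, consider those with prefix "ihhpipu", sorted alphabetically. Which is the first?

ihhpipuhphh

Filter for "ihhpipu…" and sort: "ihhpipuhphh", "ihhpipuhphhu", "ihhpipuhphp", "ihhpipuuuhu"
Position 1: ihhpipuhphh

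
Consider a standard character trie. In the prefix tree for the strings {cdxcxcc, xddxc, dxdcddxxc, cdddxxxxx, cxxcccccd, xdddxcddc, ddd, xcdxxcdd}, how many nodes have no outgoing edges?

8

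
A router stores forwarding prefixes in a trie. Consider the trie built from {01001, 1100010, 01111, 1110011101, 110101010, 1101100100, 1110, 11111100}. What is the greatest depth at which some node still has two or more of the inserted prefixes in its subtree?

4

Look for the deepest trie node that still has at least two words in its subtree.
"110101010" and "1101100100" agree on "1101" (4 characters) before diverging; nothing deeper is shared.
Longest shared-prefix length: 4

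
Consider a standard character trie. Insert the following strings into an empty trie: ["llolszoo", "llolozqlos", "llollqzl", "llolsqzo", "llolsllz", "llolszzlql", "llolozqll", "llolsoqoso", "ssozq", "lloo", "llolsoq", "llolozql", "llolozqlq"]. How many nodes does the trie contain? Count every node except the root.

41

For each word, the new-node count is its length minus the longest prefix already in the trie:
  "llolszoo" → 8 new (l, l, o, l, s, z, o, o)
  "llolozqlos" → prefix "llol" already present; 6 new (o, z, q, l, o, s)
  "llollqzl" → prefix "llol" already present; 4 new (l, q, z, l)
  "llolsqzo" → prefix "llols" already present; 3 new (q, z, o)
  "llolsllz" → prefix "llols" already present; 3 new (l, l, z)
  "llolszzlql" → prefix "llolsz" already present; 4 new (z, l, q, l)
  "llolozqll" → prefix "llolozql" already present; 1 new (l)
  "llolsoqoso" → prefix "llols" already present; 5 new (o, q, o, s, o)
  "ssozq" → 5 new (s, s, o, z, q)
  "lloo" → prefix "llo" already present; 1 new (o)
  "llolsoq" → prefix "llolsoq" already present; 0 new (none)
  "llolozql" → prefix "llolozql" already present; 0 new (none)
  "llolozqlq" → prefix "llolozql" already present; 1 new (q)
Total nodes = 8 + 6 + 4 + 3 + 3 + 4 + 1 + 5 + 5 + 1 + 0 + 0 + 1 = 41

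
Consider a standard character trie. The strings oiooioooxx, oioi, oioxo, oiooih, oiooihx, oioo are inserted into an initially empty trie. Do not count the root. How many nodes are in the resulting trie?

Count nodes per top-level branch (shared prefixes stored once):
  'o'-branch (oioi, oioo, oiooih, oiooihx, oiooioooxx, oioxo): 15 nodes
Sum: 15

15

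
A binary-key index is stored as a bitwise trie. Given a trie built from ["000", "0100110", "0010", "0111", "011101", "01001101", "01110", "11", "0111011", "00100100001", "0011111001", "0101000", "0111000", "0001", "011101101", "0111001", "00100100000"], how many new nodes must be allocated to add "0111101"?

The longest prefix of "0111101" already in the trie is "0111" (length 4).
So 7 − 4 = 3 new nodes.

3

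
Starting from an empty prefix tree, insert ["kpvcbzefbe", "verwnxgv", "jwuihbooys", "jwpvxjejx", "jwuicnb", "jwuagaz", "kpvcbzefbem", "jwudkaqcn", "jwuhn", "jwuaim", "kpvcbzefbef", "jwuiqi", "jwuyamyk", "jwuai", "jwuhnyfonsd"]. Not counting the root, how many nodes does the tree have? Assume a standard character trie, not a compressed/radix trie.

Count nodes per top-level branch (shared prefixes stored once):
  'j'-branch (jwpvxjejx, jwuagaz, jwuai, jwuaim, jwudkaqcn, jwuhn, jwuhnyfonsd, jwuicnb, jwuihbooys, jwuiqi, jwuyamyk): 47 nodes
  'k'-branch (kpvcbzefbe, kpvcbzefbef, kpvcbzefbem): 12 nodes
  'v'-branch (verwnxgv): 8 nodes
Sum: 67

67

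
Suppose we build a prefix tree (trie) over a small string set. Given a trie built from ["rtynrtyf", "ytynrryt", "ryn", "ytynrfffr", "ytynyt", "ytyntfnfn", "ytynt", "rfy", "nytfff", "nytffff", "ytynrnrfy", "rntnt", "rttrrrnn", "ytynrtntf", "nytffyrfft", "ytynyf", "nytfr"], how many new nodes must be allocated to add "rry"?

The longest prefix of "rry" already in the trie is "r" (length 1).
New nodes needed: |"rry"| − 1 = 3 − 1 = 2.

2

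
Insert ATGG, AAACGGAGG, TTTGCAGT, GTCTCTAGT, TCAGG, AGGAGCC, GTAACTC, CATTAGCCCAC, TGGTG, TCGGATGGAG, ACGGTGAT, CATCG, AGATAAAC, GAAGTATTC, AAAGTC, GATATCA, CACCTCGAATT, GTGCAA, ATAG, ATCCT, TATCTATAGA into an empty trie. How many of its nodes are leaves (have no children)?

21

A leaf is a node with no children — equivalently, the end of a word that is not a proper prefix of any other stored word.
Those words: "AAACGGAGG", "AAAGTC", "ACGGTGAT", "AGATAAAC", "AGGAGCC", "ATAG", "ATCCT", "ATGG", "CACCTCGAATT", "CATCG", "CATTAGCCCAC", "GAAGTATTC", "GATATCA", "GTAACTC", "GTCTCTAGT", "GTGCAA", "TATCTATAGA", "TCAGG", "TCGGATGGAG", "TGGTG", "TTTGCAGT"
Leaf count: 21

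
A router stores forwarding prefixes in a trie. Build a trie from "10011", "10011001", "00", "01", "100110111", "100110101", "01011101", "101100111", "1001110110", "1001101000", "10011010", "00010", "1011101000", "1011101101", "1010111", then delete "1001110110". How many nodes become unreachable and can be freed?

Walk "1001110110" from the leaf back toward the root, removing each node that no remaining word uses.
The suffix "10110" (5 nodes) is used only by "1001110110"; the node for "10011" still has the child "0", so pruning stops there.
Nodes removed: 5

5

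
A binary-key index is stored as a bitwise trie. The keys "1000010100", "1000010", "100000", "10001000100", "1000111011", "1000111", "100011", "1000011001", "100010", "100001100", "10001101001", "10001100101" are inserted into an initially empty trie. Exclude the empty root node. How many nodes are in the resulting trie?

Trie structure (* marks end of a word):
(root)
└─ 1
   └─ 0
      └─ 0
         └─ 0
            ├─ 0
            │  ├─ 0 *
            │  └─ 1
            │     ├─ 0 *
            │     │  └─ 1
            │     │     └─ 0
            │     │        └─ 0 *
            │     └─ 1
            │        └─ 0
            │           └─ 0 *
            │              └─ 1 *
            └─ 1
               ├─ 0 *
               │  └─ 0
               │     └─ 0
               │        └─ 1
               │           └─ 0
               │              └─ 0 *
               └─ 1 *
                  ├─ 0
                  │  ├─ 0
                  │  │  └─ 1
                  │  │     └─ 0
                  │  │        └─ 1 *
                  │  └─ 1
                  │     └─ 0
                  │        └─ 0
                  │           └─ 1 *
                  └─ 1 *
                     └─ 0
                        └─ 1
                           └─ 1 *
Counting every labelled node above: 36.

36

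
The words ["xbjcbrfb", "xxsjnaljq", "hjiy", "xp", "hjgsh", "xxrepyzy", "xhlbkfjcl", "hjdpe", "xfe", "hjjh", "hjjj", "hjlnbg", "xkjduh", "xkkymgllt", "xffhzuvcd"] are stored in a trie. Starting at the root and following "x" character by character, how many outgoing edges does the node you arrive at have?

Walk "x" from the root, arriving at one node.
Distinct next characters after "x": b, f, h, k, p, x.
That node has 6 child edges.

6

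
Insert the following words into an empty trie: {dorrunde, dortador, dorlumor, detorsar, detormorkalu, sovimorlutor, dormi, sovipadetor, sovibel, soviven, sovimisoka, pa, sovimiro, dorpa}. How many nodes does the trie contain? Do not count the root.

Trace insertions, counting only characters that open a new branch:
  "dorrunde" → 8 new (d, o, r, r, u, n, d, e)
  "dortador" → prefix "dor" already present; 5 new (t, a, d, o, r)
  "dorlumor" → prefix "dor" already present; 5 new (l, u, m, o, r)
  "detorsar" → prefix "d" already present; 7 new (e, t, o, r, s, a, r)
  "detormorkalu" → prefix "detor" already present; 7 new (m, o, r, k, a, l, u)
  "sovimorlutor" → 12 new (s, o, v, i, m, o, r, l, u, t, o, r)
  "dormi" → prefix "dor" already present; 2 new (m, i)
  "sovipadetor" → prefix "sovi" already present; 7 new (p, a, d, e, t, o, r)
  "sovibel" → prefix "sovi" already present; 3 new (b, e, l)
  "soviven" → prefix "sovi" already present; 3 new (v, e, n)
  "sovimisoka" → prefix "sovim" already present; 5 new (i, s, o, k, a)
  "pa" → 2 new (p, a)
  "sovimiro" → prefix "sovimi" already present; 2 new (r, o)
  "dorpa" → prefix "dor" already present; 2 new (p, a)
Total nodes = 8 + 5 + 5 + 7 + 7 + 12 + 2 + 7 + 3 + 3 + 5 + 2 + 2 + 2 = 70

70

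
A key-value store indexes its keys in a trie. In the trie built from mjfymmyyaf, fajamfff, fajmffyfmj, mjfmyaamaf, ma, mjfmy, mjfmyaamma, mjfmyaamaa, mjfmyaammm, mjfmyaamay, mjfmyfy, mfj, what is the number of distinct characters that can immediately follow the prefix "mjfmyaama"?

3

Walk "mjfmyaama" from the root, arriving at one node.
Characters that immediately follow "mjfmyaama" among the stored strings: {a, f, y}.
That node has 3 child edges.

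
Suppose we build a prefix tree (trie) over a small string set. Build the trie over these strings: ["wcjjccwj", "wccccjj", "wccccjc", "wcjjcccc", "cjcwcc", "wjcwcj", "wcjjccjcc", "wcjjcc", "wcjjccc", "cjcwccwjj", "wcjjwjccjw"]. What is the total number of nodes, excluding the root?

39

Trace insertions, counting only characters that open a new branch:
  "wcjjccwj" → 8 new (w, c, j, j, c, c, w, j)
  "wccccjj" → prefix "wc" already present; 5 new (c, c, c, j, j)
  "wccccjc" → prefix "wccccj" already present; 1 new (c)
  "wcjjcccc" → prefix "wcjjcc" already present; 2 new (c, c)
  "cjcwcc" → 6 new (c, j, c, w, c, c)
  "wjcwcj" → prefix "w" already present; 5 new (j, c, w, c, j)
  "wcjjccjcc" → prefix "wcjjcc" already present; 3 new (j, c, c)
  "wcjjcc" → prefix "wcjjcc" already present; 0 new (none)
  "wcjjccc" → prefix "wcjjccc" already present; 0 new (none)
  "cjcwccwjj" → prefix "cjcwcc" already present; 3 new (w, j, j)
  "wcjjwjccjw" → prefix "wcjj" already present; 6 new (w, j, c, c, j, w)
Total nodes = 8 + 5 + 1 + 2 + 6 + 5 + 3 + 0 + 0 + 3 + 6 = 39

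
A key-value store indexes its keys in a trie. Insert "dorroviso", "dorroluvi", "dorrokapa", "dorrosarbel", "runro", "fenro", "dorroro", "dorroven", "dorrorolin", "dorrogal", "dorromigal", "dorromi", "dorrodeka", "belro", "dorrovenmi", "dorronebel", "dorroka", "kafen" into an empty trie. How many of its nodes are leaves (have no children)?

A leaf is a node with no children — equivalently, the end of a word that is not a proper prefix of any other stored word.
Those words: "belro", "dorrodeka", "dorrogal", "dorrokapa", "dorroluvi", "dorromigal", "dorronebel", "dorrorolin", "dorrosarbel", "dorrovenmi", "dorroviso", "fenro", "kafen", "runro"
Leaf count: 14

14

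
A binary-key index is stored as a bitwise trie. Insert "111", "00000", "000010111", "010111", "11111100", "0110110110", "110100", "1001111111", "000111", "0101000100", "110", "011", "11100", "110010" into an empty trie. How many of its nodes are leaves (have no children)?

Leaves are exactly the stored words that no other stored word extends.
Those words: "00000", "000010111", "000111", "0101000100", "010111", "0110110110", "1001111111", "110010", "110100", "11100", "11111100"
Leaf count: 11

11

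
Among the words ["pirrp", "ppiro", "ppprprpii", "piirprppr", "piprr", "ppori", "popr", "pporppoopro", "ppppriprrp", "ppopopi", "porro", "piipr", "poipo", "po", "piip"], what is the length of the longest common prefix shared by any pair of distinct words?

4

Equivalently: take the maximum, over all pairs, of their longest common prefix length.
"piip" and "piipr" agree on "piip" (4 characters) before diverging; nothing deeper is shared.
Longest shared-prefix length: 4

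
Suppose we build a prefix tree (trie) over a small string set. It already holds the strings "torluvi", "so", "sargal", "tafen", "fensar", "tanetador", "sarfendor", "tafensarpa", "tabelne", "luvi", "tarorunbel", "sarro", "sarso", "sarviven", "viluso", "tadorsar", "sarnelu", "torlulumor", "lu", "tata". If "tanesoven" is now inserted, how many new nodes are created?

"tane" is already a path in the trie; the remaining "soven" must be added.
So 9 − 4 = 5 new nodes.

5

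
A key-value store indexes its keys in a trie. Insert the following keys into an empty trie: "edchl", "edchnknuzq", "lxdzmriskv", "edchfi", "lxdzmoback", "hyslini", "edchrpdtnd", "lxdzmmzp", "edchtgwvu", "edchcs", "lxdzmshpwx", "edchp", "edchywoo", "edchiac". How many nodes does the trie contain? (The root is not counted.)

64

Trace insertions, counting only characters that open a new branch:
  "edchl" → 5 new (e, d, c, h, l)
  "edchnknuzq" → prefix "edch" already present; 6 new (n, k, n, u, z, q)
  "lxdzmriskv" → 10 new (l, x, d, z, m, r, i, s, k, v)
  "edchfi" → prefix "edch" already present; 2 new (f, i)
  "lxdzmoback" → prefix "lxdzm" already present; 5 new (o, b, a, c, k)
  "hyslini" → 7 new (h, y, s, l, i, n, i)
  "edchrpdtnd" → prefix "edch" already present; 6 new (r, p, d, t, n, d)
  "lxdzmmzp" → prefix "lxdzm" already present; 3 new (m, z, p)
  "edchtgwvu" → prefix "edch" already present; 5 new (t, g, w, v, u)
  "edchcs" → prefix "edch" already present; 2 new (c, s)
  "lxdzmshpwx" → prefix "lxdzm" already present; 5 new (s, h, p, w, x)
  "edchp" → prefix "edch" already present; 1 new (p)
  "edchywoo" → prefix "edch" already present; 4 new (y, w, o, o)
  "edchiac" → prefix "edch" already present; 3 new (i, a, c)
Total nodes = 5 + 6 + 10 + 2 + 5 + 7 + 6 + 3 + 5 + 2 + 5 + 1 + 4 + 3 = 64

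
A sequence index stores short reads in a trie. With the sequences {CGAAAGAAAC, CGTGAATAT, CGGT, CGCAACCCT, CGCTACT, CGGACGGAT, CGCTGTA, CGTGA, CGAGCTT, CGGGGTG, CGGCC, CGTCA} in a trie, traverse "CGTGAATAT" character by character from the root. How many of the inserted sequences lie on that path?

2

Check each prefix of "CGTGAATAT" against the stored set — each match is an end-marker on the path.
Prefixes of the query that are stored words: "CGTGA", "CGTGAATAT"
Count: 2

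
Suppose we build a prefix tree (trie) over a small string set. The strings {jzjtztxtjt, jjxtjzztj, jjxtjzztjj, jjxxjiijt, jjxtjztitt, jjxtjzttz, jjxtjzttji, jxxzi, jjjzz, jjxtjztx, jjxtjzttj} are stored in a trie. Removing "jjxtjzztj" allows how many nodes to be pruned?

0

After clearing the end-marker at "jjxtjzztj", prune upward until reaching a node still needed by another word.
Every node on "jjxtjzztj" is still needed (e.g. by "jjxtjzztjj"), so nothing is freed.
Nodes removed: 0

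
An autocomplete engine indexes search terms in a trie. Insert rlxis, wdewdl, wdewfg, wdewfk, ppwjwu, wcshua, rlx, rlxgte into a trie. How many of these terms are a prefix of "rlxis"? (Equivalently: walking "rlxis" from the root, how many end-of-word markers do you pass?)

2

Traverse "rlxis" character by character; count nodes along the way that are marked as word ends.
Prefixes of the query that are stored words: "rlx", "rlxis"
Count: 2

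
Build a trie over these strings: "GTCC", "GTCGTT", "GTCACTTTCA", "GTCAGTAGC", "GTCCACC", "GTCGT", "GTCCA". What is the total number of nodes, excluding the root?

Insert word by word; a character creates a node only if that edge doesn't already exist:
  "GTCC" → 4 new (G, T, C, C)
  "GTCGTT" → prefix "GTC" already present; 3 new (G, T, T)
  "GTCACTTTCA" → prefix "GTC" already present; 7 new (A, C, T, T, T, C, A)
  "GTCAGTAGC" → prefix "GTCA" already present; 5 new (G, T, A, G, C)
  "GTCCACC" → prefix "GTCC" already present; 3 new (A, C, C)
  "GTCGT" → prefix "GTCGT" already present; 0 new (none)
  "GTCCA" → prefix "GTCCA" already present; 0 new (none)
Total nodes = 4 + 3 + 7 + 5 + 3 + 0 + 0 = 22

22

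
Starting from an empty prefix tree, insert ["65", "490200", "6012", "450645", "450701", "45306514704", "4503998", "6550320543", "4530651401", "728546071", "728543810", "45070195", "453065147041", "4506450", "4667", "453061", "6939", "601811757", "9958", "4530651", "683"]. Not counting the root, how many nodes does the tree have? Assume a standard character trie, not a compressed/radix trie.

For each word, the new-node count is its length minus the longest prefix already in the trie:
  "65" → 2 new (6, 5)
  "490200" → 6 new (4, 9, 0, 2, 0, 0)
  "6012" → prefix "6" already present; 3 new (0, 1, 2)
  "450645" → prefix "4" already present; 5 new (5, 0, 6, 4, 5)
  "450701" → prefix "450" already present; 3 new (7, 0, 1)
  "45306514704" → prefix "45" already present; 9 new (3, 0, 6, 5, 1, 4, 7, 0, 4)
  "4503998" → prefix "450" already present; 4 new (3, 9, 9, 8)
  "6550320543" → prefix "65" already present; 8 new (5, 0, 3, 2, 0, 5, 4, 3)
  "4530651401" → prefix "45306514" already present; 2 new (0, 1)
  "728546071" → 9 new (7, 2, 8, 5, 4, 6, 0, 7, 1)
  "728543810" → prefix "72854" already present; 4 new (3, 8, 1, 0)
  "45070195" → prefix "450701" already present; 2 new (9, 5)
  "453065147041" → prefix "45306514704" already present; 1 new (1)
  "4506450" → prefix "450645" already present; 1 new (0)
  "4667" → prefix "4" already present; 3 new (6, 6, 7)
  "453061" → prefix "45306" already present; 1 new (1)
  "6939" → prefix "6" already present; 3 new (9, 3, 9)
  "601811757" → prefix "601" already present; 6 new (8, 1, 1, 7, 5, 7)
  "9958" → 4 new (9, 9, 5, 8)
  "4530651" → prefix "4530651" already present; 0 new (none)
  "683" → prefix "6" already present; 2 new (8, 3)
Total nodes = 2 + 6 + 3 + 5 + 3 + 9 + 4 + 8 + 2 + 9 + 4 + 2 + 1 + 1 + 3 + 1 + 3 + 6 + 4 + 0 + 2 = 78

78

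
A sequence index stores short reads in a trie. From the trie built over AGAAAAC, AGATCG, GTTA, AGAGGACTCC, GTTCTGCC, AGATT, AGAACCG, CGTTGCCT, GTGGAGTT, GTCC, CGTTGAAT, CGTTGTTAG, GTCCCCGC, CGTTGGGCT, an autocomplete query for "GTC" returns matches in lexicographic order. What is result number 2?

Filter for "GTC…" and sort: "GTCC", "GTCCCCGC"
The 2nd is GTCCCCGC.

GTCCCCGC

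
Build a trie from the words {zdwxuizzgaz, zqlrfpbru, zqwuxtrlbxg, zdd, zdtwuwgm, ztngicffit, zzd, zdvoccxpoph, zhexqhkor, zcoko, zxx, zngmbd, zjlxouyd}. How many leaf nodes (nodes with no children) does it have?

A leaf is a node with no children — equivalently, the end of a word that is not a proper prefix of any other stored word.
Those words: "zcoko", "zdd", "zdtwuwgm", "zdvoccxpoph", "zdwxuizzgaz", "zhexqhkor", "zjlxouyd", "zngmbd", "zqlrfpbru", "zqwuxtrlbxg", "ztngicffit", "zxx", "zzd"
Leaf count: 13

13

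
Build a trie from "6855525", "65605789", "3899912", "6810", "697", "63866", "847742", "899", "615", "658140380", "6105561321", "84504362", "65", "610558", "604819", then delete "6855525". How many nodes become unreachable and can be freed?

After clearing the end-marker at "6855525", prune upward until reaching a node still needed by another word.
The suffix "55525" (5 nodes) is used only by "6855525"; the node for "68" still has the child "1", so pruning stops there.
Nodes removed: 5

5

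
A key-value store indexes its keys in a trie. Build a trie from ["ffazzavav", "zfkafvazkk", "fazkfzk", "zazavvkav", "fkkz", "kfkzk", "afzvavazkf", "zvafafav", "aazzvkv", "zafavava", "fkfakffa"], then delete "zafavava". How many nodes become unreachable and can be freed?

6

Walk "zafavava" from the leaf back toward the root, removing each node that no remaining word uses.
The suffix "favava" (6 nodes) is used only by "zafavava"; the node for "za" still has the child "z", so pruning stops there.
Nodes removed: 6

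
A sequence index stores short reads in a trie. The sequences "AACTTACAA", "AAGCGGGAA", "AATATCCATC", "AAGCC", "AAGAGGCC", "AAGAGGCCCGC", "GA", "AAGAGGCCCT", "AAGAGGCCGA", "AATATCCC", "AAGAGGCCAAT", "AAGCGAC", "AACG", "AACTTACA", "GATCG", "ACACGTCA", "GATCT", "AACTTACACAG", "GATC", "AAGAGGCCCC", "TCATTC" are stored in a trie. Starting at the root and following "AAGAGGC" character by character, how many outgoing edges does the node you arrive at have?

1

Follow the path "AAGAGGC" to its node, then look at its outgoing edges.
Characters that immediately follow "AAGAGGC" among the stored strings: {C}.
That node has 1 child edge.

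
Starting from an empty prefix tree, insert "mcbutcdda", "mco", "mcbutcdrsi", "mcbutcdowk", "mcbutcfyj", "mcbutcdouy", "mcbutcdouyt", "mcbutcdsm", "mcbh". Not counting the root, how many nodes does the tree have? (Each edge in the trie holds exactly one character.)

Trie structure (* marks end of a word):
(root)
└─ m
   └─ c
      ├─ b
      │  ├─ h *
      │  └─ u
      │     └─ t
      │        └─ c
      │           ├─ d
      │           │  ├─ d
      │           │  │  └─ a *
      │           │  ├─ o
      │           │  │  ├─ u
      │           │  │  │  └─ y *
      │           │  │  │     └─ t *
      │           │  │  └─ w
      │           │  │     └─ k *
      │           │  ├─ r
      │           │  │  └─ s
      │           │  │     └─ i *
      │           │  └─ s
      │           │     └─ m *
      │           └─ f
      │              └─ y
      │                 └─ j *
      └─ o *
Counting every labelled node above: 25.

25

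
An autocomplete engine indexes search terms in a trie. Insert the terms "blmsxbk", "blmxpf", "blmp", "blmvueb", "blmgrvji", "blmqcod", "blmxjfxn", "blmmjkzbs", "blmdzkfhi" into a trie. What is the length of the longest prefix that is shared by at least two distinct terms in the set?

4

The deepest shared node is where two words last agree before diverging.
e.g. "blmxjfxn" and "blmxpf" share the prefix "blmx" of length 4; no pair shares a longer one.
Longest shared-prefix length: 4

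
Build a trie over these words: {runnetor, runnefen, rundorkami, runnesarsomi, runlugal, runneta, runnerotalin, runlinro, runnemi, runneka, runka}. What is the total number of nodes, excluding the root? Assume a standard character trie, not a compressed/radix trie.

Trace insertions, counting only characters that open a new branch:
  "runnetor" → 8 new (r, u, n, n, e, t, o, r)
  "runnefen" → prefix "runne" already present; 3 new (f, e, n)
  "rundorkami" → prefix "run" already present; 7 new (d, o, r, k, a, m, i)
  "runnesarsomi" → prefix "runne" already present; 7 new (s, a, r, s, o, m, i)
  "runlugal" → prefix "run" already present; 5 new (l, u, g, a, l)
  "runneta" → prefix "runnet" already present; 1 new (a)
  "runnerotalin" → prefix "runne" already present; 7 new (r, o, t, a, l, i, n)
  "runlinro" → prefix "runl" already present; 4 new (i, n, r, o)
  "runnemi" → prefix "runne" already present; 2 new (m, i)
  "runneka" → prefix "runne" already present; 2 new (k, a)
  "runka" → prefix "run" already present; 2 new (k, a)
Total nodes = 8 + 3 + 7 + 7 + 5 + 1 + 7 + 4 + 2 + 2 + 2 = 48

48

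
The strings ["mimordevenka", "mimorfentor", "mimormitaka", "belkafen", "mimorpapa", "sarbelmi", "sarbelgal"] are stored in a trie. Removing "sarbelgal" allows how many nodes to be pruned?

Walk "sarbelgal" from the leaf back toward the root, removing each node that no remaining word uses.
The suffix "gal" (3 nodes) is used only by "sarbelgal"; the node for "sarbel" still has the child "m", so pruning stops there.
Nodes removed: 3

3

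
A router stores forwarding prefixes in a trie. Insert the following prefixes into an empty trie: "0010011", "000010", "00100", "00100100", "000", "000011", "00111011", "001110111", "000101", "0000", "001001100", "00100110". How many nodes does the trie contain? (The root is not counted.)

25

Count nodes per top-level branch (shared prefixes stored once):
  '0'-branch (000, 0000, 000010, 000011, 000101, 00100, 00100100, 0010011, 00100110, 001001100, 00111011, 001110111): 25 nodes
Sum: 25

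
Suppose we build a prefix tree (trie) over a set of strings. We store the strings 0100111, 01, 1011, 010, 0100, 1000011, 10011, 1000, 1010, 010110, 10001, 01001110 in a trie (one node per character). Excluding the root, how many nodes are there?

Count nodes per top-level branch (shared prefixes stored once):
  '0'-branch (01, 010, 0100, 0100111, 01001110, 010110): 11 nodes
  '1'-branch (1000, 1000011, 10001, 10011, 1010, 1011): 13 nodes
Sum: 24

24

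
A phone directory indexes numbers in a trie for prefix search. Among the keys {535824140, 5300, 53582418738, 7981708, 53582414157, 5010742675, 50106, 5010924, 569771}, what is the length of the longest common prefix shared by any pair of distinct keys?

Look for the deepest trie node that still has at least two words in its subtree.
"535824140" and "53582414157" agree on "53582414" (8 characters) before diverging; nothing deeper is shared.
Longest shared-prefix length: 8

8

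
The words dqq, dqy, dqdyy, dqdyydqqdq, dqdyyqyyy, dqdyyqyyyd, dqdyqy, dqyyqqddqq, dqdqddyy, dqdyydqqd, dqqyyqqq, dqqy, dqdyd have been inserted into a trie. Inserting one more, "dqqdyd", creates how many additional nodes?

Walking "dqqdyd" from the root, the first 3 characters ("dqq") follow existing edges; "d" is the first miss.
Each of the 3 remaining characters creates one node.

3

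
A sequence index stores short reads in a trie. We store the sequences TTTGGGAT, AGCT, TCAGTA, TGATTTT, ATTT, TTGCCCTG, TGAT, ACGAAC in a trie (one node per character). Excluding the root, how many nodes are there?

37

Count nodes per top-level branch (shared prefixes stored once):
  'A'-branch (ACGAAC, AGCT, ATTT): 12 nodes
  'T'-branch (TCAGTA, TGAT, TGATTTT, TTGCCCTG, TTTGGGAT): 25 nodes
Sum: 37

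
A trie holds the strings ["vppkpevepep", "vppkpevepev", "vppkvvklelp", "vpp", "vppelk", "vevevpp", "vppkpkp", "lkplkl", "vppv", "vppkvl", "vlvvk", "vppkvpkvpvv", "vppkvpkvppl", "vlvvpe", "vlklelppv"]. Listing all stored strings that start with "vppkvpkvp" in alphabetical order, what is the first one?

DFS of the "vppkvpkvp" subtree visits, in order: "vppkvpkvppl", "vppkvpkvpvv"
The 1st is vppkvpkvppl.

vppkvpkvppl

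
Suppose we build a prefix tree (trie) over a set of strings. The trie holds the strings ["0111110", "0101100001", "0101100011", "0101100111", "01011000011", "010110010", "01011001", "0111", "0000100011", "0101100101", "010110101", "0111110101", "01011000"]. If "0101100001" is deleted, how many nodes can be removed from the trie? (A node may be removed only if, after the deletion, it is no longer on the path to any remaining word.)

0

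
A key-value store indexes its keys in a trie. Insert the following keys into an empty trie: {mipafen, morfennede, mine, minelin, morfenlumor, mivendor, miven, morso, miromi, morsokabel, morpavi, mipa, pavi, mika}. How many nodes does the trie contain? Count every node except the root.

Insert word by word; a character creates a node only if that edge doesn't already exist:
  "mipafen" → 7 new (m, i, p, a, f, e, n)
  "morfennede" → prefix "m" already present; 9 new (o, r, f, e, n, n, e, d, e)
  "mine" → prefix "mi" already present; 2 new (n, e)
  "minelin" → prefix "mine" already present; 3 new (l, i, n)
  "morfenlumor" → prefix "morfen" already present; 5 new (l, u, m, o, r)
  "mivendor" → prefix "mi" already present; 6 new (v, e, n, d, o, r)
  "miven" → prefix "miven" already present; 0 new (none)
  "morso" → prefix "mor" already present; 2 new (s, o)
  "miromi" → prefix "mi" already present; 4 new (r, o, m, i)
  "morsokabel" → prefix "morso" already present; 5 new (k, a, b, e, l)
  "morpavi" → prefix "mor" already present; 4 new (p, a, v, i)
  "mipa" → prefix "mipa" already present; 0 new (none)
  "pavi" → 4 new (p, a, v, i)
  "mika" → prefix "mi" already present; 2 new (k, a)
Total nodes = 7 + 9 + 2 + 3 + 5 + 6 + 0 + 2 + 4 + 5 + 4 + 0 + 4 + 2 = 53

53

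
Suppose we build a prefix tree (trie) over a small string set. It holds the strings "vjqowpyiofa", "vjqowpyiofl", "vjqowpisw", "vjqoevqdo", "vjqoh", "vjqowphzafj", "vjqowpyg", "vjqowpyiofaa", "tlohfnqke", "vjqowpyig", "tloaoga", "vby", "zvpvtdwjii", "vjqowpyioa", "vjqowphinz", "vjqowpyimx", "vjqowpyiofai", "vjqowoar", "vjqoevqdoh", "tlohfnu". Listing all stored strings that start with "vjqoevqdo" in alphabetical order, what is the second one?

DFS of the "vjqoevqdo" subtree visits, in order: "vjqoevqdo", "vjqoevqdoh"
The 2nd is vjqoevqdoh.

vjqoevqdoh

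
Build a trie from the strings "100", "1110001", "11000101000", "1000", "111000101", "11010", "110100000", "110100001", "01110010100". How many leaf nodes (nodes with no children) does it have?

6

A leaf is a node with no children — equivalently, the end of a word that is not a proper prefix of any other stored word.
Those words: "01110010100", "1000", "11000101000", "110100000", "110100001", "111000101"
Leaf count: 6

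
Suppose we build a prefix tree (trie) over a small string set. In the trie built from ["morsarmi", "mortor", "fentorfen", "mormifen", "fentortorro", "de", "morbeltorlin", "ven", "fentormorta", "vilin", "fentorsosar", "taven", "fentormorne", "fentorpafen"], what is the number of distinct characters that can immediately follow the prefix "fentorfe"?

Walk "fentorfe" from the root, arriving at one node.
Distinct next characters after "fentorfe": n.
That node has 1 child edge.

1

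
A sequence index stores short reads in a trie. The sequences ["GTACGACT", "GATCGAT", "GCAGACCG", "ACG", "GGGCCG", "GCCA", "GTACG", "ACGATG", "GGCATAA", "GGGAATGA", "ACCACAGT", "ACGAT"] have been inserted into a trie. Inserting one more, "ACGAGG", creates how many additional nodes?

2

Walking "ACGAGG" from the root, the first 4 characters ("ACGA") follow existing edges; "G" is the first miss.
So 6 − 4 = 2 new nodes.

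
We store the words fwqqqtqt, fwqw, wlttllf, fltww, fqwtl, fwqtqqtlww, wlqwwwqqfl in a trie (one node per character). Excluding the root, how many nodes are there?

39

Count nodes per top-level branch (shared prefixes stored once):
  'f'-branch (fltww, fqwtl, fwqqqtqt, fwqtqqtlww, fwqw): 24 nodes
  'w'-branch (wlqwwwqqfl, wlttllf): 15 nodes
Sum: 39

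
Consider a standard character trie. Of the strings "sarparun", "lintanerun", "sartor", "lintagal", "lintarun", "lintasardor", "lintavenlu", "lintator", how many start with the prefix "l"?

Walk to "l"; the words in its subtree are exactly those with that prefix.
Words under "l": lintagal, lintanerun, lintarun, lintasardor, lintator, lintavenlu
Count: 6

6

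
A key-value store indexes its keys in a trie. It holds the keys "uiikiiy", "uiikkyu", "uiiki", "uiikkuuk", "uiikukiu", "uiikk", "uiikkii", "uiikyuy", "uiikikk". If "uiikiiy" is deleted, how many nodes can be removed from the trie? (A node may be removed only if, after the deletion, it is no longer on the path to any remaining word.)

A node on "uiikiiy"'s path can go only if nothing else ends at it or branches off below it.
The suffix "iy" (2 nodes) is used only by "uiikiiy"; the node for "uiiki" still has the child "k", so pruning stops there.
Nodes removed: 2

2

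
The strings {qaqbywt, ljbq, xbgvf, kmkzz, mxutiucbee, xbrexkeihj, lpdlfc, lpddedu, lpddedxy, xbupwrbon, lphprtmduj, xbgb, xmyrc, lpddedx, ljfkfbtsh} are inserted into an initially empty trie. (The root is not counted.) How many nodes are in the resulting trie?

Count nodes per top-level branch (shared prefixes stored once):
  'k'-branch (kmkzz): 5 nodes
  'l'-branch (ljbq, ljfkfbtsh, lpddedu, lpddedx, lpddedxy, lpdlfc, lphprtmduj): 30 nodes
  'm'-branch (mxutiucbee): 10 nodes
  'q'-branch (qaqbywt): 7 nodes
  'x'-branch (xbgb, xbgvf, xbrexkeihj, xbupwrbon, xmyrc): 25 nodes
Sum: 77

77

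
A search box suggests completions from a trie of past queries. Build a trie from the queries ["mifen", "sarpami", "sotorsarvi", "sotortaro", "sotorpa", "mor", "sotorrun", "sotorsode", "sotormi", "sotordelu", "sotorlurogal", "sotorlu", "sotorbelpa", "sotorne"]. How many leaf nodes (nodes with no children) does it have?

Leaves are exactly the stored words that no other stored word extends.
Those words: "mifen", "mor", "sarpami", "sotorbelpa", "sotordelu", "sotorlurogal", "sotormi", "sotorne", "sotorpa", "sotorrun", "sotorsarvi", "sotorsode", "sotortaro"
Leaf count: 13

13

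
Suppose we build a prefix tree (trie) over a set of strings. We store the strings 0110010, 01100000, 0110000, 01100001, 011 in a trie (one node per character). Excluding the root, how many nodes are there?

11

For each word, the new-node count is its length minus the longest prefix already in the trie:
  "0110010" → 7 new (0, 1, 1, 0, 0, 1, 0)
  "01100000" → prefix "01100" already present; 3 new (0, 0, 0)
  "0110000" → prefix "0110000" already present; 0 new (none)
  "01100001" → prefix "0110000" already present; 1 new (1)
  "011" → prefix "011" already present; 0 new (none)
Total nodes = 7 + 3 + 0 + 1 + 0 = 11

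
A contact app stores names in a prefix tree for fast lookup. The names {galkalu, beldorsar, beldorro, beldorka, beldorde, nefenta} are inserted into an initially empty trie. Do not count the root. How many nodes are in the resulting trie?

29

Trie structure (* marks end of a word):
(root)
├─ b
│  └─ e
│     └─ l
│        └─ d
│           └─ o
│              └─ r
│                 ├─ d
│                 │  └─ e *
│                 ├─ k
│                 │  └─ a *
│                 ├─ r
│                 │  └─ o *
│                 └─ s
│                    └─ a
│                       └─ r *
├─ g
│  └─ a
│     └─ l
│        └─ k
│           └─ a
│              └─ l
│                 └─ u *
└─ n
   └─ e
      └─ f
         └─ e
            └─ n
               └─ t
                  └─ a *
Counting every labelled node above: 29.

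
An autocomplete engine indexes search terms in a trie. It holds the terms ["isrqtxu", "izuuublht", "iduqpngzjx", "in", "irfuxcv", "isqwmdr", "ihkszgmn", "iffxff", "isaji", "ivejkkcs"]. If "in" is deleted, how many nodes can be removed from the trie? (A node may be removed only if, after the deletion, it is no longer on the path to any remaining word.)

A node on "in"'s path can go only if nothing else ends at it or branches off below it.
The suffix "n" (1 node) is used only by "in"; the node for "i" still has the child "s", so pruning stops there.
Nodes removed: 1

1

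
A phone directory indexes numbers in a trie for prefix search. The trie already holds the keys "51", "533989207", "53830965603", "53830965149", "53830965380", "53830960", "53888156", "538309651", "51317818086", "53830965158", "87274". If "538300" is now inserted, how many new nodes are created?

1

Walking "538300" from the root, the first 5 characters ("53830") follow existing edges; "0" is the first miss.
New nodes needed: |"538300"| − 5 = 6 − 5 = 1.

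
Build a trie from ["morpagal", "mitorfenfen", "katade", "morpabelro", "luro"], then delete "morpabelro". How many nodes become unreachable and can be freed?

5

Walk "morpabelro" from the leaf back toward the root, removing each node that no remaining word uses.
The suffix "belro" (5 nodes) is used only by "morpabelro"; the node for "morpa" still has the child "g", so pruning stops there.
Nodes removed: 5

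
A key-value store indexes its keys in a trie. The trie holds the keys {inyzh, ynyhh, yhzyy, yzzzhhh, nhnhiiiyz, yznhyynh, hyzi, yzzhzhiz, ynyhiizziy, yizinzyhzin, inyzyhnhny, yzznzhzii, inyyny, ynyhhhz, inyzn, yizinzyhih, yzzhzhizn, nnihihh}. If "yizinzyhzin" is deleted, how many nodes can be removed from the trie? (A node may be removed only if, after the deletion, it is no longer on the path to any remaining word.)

Walk "yizinzyhzin" from the leaf back toward the root, removing each node that no remaining word uses.
The suffix "zin" (3 nodes) is used only by "yizinzyhzin"; the node for "yizinzyh" still has the child "i", so pruning stops there.
Nodes removed: 3

3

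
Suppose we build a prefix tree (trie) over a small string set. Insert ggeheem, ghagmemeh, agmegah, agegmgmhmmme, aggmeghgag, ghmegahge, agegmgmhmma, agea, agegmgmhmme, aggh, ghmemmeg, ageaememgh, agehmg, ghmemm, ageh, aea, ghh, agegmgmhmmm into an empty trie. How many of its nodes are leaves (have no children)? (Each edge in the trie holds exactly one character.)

14

A leaf is a node with no children — equivalently, the end of a word that is not a proper prefix of any other stored word.
Those words: "aea", "ageaememgh", "agegmgmhmma", "agegmgmhmme", "agegmgmhmmme", "agehmg", "aggh", "aggmeghgag", "agmegah", "ggeheem", "ghagmemeh", "ghh", "ghmegahge", "ghmemmeg"
Leaf count: 14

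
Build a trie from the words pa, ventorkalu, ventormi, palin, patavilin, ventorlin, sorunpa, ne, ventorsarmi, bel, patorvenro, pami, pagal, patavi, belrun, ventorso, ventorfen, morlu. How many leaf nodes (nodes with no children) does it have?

A leaf is a node with no children — equivalently, the end of a word that is not a proper prefix of any other stored word.
Those words: "belrun", "morlu", "ne", "pagal", "palin", "pami", "patavilin", "patorvenro", "sorunpa", "ventorfen", "ventorkalu", "ventorlin", "ventormi", "ventorsarmi", "ventorso"
Leaf count: 15

15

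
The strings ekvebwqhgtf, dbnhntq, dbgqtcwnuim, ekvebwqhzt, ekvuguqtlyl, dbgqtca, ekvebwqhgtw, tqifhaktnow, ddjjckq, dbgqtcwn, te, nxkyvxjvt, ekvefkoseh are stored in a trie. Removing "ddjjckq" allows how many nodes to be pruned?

6

A node on "ddjjckq"'s path can go only if nothing else ends at it or branches off below it.
The suffix "djjckq" (6 nodes) is used only by "ddjjckq"; the node for "d" still has the child "b", so pruning stops there.
Nodes removed: 6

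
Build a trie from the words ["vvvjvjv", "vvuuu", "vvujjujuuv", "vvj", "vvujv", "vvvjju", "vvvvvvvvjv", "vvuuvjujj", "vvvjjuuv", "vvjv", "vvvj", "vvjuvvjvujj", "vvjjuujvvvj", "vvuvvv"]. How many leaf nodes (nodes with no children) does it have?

11

A leaf is a node with no children — equivalently, the end of a word that is not a proper prefix of any other stored word.
Those words: "vvjjuujvvvj", "vvjuvvjvujj", "vvjv", "vvujjujuuv", "vvujv", "vvuuu", "vvuuvjujj", "vvuvvv", "vvvjjuuv", "vvvjvjv", "vvvvvvvvjv"
Leaf count: 11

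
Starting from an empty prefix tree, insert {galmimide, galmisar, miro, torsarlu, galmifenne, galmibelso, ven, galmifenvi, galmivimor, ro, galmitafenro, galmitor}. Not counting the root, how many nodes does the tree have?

Count nodes per top-level branch (shared prefixes stored once):
  'g'-branch (galmibelso, galmifenne, galmifenvi, galmimide, galmisar, galmitafenro, galmitor, galmivimor): 38 nodes
  'm'-branch (miro): 4 nodes
  'r'-branch (ro): 2 nodes
  't'-branch (torsarlu): 8 nodes
  'v'-branch (ven): 3 nodes
Sum: 55

55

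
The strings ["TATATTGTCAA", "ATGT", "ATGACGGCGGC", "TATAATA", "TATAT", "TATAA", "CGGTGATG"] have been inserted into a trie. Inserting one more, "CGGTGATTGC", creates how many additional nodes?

3

Walking "CGGTGATTGC" from the root, the first 7 characters ("CGGTGAT") follow existing edges; "T" is the first miss.
So 10 − 7 = 3 new nodes.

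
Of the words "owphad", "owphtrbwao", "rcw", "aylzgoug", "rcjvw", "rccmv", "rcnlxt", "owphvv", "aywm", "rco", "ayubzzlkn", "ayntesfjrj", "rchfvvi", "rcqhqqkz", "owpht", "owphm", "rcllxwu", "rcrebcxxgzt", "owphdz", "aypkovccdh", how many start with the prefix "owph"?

Traverse to the node for "owph", then collect every word in that subtree.
Matches: "owphad", "owphdz", "owphm", "owpht", "owphtrbwao", "owphvv"
Count: 6

6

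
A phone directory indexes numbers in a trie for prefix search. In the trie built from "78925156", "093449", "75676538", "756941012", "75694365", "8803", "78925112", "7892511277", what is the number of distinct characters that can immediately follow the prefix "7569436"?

1

The children of the "7569436" node are the distinct next characters among strings starting with "7569436".
Distinct next characters after "7569436": 5.
That node has 1 child edge.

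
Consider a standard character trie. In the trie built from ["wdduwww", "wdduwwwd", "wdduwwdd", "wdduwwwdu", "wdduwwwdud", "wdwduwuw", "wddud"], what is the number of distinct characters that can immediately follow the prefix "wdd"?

1

Follow the path "wdd" to its node, then look at its outgoing edges.
Characters that immediately follow "wdd" among the stored strings: {u}.
That node has 1 child edge.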